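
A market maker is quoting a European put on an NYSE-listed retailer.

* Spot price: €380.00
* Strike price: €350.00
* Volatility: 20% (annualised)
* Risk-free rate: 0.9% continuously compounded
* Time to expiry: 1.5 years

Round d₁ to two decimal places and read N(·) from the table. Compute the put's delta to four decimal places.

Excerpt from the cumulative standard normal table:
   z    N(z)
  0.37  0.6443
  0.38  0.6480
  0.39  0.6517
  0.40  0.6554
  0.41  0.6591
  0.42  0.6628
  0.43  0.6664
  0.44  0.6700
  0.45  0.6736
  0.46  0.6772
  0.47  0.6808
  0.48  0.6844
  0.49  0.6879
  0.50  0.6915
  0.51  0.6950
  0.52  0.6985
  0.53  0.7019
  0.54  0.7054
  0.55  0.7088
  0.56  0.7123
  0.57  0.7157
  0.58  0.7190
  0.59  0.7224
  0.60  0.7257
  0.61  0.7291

-0.3050

T = 1.5;  σ√T = 0.2449
d₁ = [ln(380/350) + (0.009 + ½·0.2²)·1.5] / (σ√T) = (0.0822 + 0.0435) / 0.2449 = 0.5133 ⇒ 0.51
N(d₁) = N(0.51) = 0.6950
Δ_put = N(d₁) − 1 = 0.6950 − 1 = -0.3050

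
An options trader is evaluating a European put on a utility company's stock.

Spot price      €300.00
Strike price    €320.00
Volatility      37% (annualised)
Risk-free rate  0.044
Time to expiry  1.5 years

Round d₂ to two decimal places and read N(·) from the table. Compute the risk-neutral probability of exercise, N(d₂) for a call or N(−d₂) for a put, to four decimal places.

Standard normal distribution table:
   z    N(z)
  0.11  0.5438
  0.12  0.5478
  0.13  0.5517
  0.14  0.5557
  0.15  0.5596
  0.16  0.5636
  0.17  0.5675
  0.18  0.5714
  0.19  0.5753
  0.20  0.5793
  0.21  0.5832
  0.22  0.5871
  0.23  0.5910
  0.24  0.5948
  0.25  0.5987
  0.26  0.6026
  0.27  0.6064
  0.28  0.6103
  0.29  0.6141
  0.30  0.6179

0.5871

σ√T = 0.37 × 1.2247 = 0.4532
ln(S/K) + (r + σ²/2)T = ln(300/320) + (0.044 + 0.37²/2)·1.5 = -0.0645 + 0.1687 = 0.1041
d₁ = 0.1041 / 0.4532 = 0.2298 ≈ 0.23
d₂ = d₁ − σ√T = 0.2298 − 0.4532 = -0.2234 ≈ -0.22
Pr(exercise) under Q = N(−d₂) = N(0.22) = 0.5871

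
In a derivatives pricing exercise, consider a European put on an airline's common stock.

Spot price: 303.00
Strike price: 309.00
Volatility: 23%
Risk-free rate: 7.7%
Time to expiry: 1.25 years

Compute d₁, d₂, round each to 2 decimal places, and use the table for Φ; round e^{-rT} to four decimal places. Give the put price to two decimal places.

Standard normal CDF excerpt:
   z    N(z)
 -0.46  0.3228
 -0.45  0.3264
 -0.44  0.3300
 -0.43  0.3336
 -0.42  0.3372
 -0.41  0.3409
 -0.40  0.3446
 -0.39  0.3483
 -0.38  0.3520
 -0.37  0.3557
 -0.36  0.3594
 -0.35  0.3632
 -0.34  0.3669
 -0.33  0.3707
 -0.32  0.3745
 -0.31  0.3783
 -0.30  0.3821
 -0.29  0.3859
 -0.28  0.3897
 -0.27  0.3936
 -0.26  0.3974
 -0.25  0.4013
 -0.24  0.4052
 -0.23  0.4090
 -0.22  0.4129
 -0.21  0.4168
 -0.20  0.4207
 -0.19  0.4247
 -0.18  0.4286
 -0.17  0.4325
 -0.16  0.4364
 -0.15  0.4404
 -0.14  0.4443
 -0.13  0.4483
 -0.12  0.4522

20.29

σ√T = 0.23 × 1.1180 = 0.2571
d₁ = [ln(303/309) + (0.077 + 0.23²/2)·1.25] / 0.2571 = [-0.0196 + 0.1293] / 0.2571 = 0.4266 ≈ 0.43
d₂ = d₁ − σ√T = 0.4266 − 0.2571 = 0.1695 ≈ 0.17
e^(−rT) = e^(−0.077·1.25) = 0.9082
N(−d₂) = N(-0.17) = 0.4325;  N(−d₁) = N(-0.43) = 0.3336
P = 309·0.9082·0.4325 − 303·0.3336 = 121.3741 − 101.0808 = 20.2933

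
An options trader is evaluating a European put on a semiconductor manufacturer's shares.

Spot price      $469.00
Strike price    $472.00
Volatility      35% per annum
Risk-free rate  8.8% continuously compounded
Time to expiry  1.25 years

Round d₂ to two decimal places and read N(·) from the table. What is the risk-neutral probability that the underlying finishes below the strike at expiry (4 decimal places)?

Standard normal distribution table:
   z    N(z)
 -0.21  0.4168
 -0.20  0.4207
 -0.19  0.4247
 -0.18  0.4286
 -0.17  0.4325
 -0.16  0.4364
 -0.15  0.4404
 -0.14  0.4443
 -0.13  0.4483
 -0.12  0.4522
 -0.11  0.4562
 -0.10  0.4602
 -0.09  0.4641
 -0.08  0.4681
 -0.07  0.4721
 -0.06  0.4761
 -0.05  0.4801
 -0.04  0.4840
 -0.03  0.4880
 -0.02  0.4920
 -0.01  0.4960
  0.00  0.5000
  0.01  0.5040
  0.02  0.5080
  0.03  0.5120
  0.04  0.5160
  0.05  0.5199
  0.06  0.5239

0.4721

T = 1.25;  σ√T = 0.3913
d₁ = [ln(469/472) + (0.088 + 0.35²/2)·1.25] / 0.3913 = [-0.0064 + 0.1866] / 0.3913 = 0.4605 which rounds to 0.46
d₂ = d₁ − σ√T = 0.4605 − 0.3913 = 0.0692 which rounds to 0.07
Pr(exercise) under Q = N(−d₂) = N(-0.07) = 0.4721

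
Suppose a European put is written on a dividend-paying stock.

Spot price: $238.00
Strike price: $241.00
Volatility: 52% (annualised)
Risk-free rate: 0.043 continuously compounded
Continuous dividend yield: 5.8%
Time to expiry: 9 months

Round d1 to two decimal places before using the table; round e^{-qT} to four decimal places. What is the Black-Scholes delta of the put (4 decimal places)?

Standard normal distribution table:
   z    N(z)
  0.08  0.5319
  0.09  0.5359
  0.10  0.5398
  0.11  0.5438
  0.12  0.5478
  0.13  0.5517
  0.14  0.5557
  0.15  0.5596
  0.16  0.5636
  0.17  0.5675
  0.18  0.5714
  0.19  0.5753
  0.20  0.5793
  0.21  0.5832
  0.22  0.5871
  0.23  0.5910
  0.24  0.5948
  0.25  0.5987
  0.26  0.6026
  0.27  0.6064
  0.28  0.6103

-0.4141

T = 0.75;  σ√T = 0.4503
ln(S/K) + (r − q + σ²/2)T = ln(238/241) + (0.043 − 0.058 + 0.52²/2)·0.75 = -0.0125 + 0.0902 = 0.0776
d₁ = 0.0776 / 0.4503 = 0.1724 ≈ 0.17
N(d₁) = N(0.17) = 0.5675
Δ_put = exp(−qT)·(N(d₁) − 1) = 0.9574·(0.5675 − 1) = -0.4141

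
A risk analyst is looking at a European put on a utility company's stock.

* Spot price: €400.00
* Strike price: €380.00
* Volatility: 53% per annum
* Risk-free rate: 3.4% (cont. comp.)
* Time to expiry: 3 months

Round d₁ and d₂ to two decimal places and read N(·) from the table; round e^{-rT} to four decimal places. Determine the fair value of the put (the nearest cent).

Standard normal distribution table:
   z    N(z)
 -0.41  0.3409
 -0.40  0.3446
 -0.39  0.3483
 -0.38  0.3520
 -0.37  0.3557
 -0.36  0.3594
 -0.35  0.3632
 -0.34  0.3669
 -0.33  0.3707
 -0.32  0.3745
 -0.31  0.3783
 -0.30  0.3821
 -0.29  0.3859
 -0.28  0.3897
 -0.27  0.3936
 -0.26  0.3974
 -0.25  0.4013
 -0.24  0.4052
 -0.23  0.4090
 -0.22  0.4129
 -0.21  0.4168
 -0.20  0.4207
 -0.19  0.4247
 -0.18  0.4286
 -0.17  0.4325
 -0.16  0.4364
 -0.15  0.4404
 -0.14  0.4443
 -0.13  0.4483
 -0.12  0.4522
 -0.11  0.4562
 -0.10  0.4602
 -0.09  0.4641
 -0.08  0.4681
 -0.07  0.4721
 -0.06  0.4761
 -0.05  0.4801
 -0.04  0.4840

T = 0.25;  σ√T = 0.2650
d₁ = [ln(400/380) + (0.034 + ½·0.53²)·0.25] / (σ√T) = (0.0513 + 0.0436) / 0.2650 = 0.3581 ≈ 0.36
d₂ = 0.3581 − 0.2650 = 0.0931 ≈ 0.09
e^(−rT) = e^(−0.034·0.25) = 0.9915
N(−d₂) = N(-0.09) = 0.4641;  N(−d₁) = N(-0.36) = 0.3594
P = 380·0.9915·0.4641 − 400·0.3594 = 174.8590 − 143.7600 = 31.0990

€31.10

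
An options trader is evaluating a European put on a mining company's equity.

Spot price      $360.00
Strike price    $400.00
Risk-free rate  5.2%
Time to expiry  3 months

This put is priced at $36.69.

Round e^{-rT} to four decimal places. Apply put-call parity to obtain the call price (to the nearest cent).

e^(−rT) = e^(−0.052·0.25) = 0.9871
Put-call parity: C − P = S − K·e^(−rT) = 360 − 400·0.9871 = 360 − 394.8400 = -34.8400
C = P + (C − P) = 36.69 + (-34.8400) = 1.8500

$1.85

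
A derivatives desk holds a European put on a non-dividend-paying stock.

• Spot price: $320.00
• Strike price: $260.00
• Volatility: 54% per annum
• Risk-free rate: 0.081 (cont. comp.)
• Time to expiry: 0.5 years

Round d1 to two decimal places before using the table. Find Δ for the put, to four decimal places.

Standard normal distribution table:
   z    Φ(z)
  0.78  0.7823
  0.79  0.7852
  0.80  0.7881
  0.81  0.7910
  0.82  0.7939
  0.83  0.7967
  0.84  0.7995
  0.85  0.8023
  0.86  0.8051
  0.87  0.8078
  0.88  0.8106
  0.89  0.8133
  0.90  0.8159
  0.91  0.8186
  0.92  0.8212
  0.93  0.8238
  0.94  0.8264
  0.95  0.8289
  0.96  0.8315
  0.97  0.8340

T = 0.5;  σ√T = 0.3818
ln(S/K) + (r + σ²/2)T = ln(320/260) + (0.081 + 0.54²/2)·0.5 = 0.2076 + 0.1134 = 0.3210
d₁ = 0.3210 / 0.3818 = 0.8408 ≈ 0.84
N(d₁) = N(0.84) = 0.7995
Δ_put = N(d₁) − 1 = 0.7995 − 1 = -0.2005

-0.2005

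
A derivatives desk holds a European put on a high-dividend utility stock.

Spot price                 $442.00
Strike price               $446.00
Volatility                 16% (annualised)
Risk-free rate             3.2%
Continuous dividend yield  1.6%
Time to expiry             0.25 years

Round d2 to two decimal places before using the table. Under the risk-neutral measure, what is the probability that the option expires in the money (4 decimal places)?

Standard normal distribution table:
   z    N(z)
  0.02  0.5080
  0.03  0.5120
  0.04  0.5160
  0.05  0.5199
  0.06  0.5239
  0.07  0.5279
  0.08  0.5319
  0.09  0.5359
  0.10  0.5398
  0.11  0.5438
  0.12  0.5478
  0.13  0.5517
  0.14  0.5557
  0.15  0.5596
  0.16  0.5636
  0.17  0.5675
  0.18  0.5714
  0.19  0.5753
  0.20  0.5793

T = 0.25;  σ√T = 0.0800
d₁ = [ln(442/446) + (0.032 − 0.016 + ½·0.16²)·0.25] / (σ√T) = (-0.0090 + 0.0072) / 0.0800 = -0.0226 ⇒ -0.02
d₂ = -0.0226 − 0.0800 = -0.1026 ⇒ -0.10
Pr(exercise) under Q = N(−d₂) = N(0.10) = 0.5398

0.5398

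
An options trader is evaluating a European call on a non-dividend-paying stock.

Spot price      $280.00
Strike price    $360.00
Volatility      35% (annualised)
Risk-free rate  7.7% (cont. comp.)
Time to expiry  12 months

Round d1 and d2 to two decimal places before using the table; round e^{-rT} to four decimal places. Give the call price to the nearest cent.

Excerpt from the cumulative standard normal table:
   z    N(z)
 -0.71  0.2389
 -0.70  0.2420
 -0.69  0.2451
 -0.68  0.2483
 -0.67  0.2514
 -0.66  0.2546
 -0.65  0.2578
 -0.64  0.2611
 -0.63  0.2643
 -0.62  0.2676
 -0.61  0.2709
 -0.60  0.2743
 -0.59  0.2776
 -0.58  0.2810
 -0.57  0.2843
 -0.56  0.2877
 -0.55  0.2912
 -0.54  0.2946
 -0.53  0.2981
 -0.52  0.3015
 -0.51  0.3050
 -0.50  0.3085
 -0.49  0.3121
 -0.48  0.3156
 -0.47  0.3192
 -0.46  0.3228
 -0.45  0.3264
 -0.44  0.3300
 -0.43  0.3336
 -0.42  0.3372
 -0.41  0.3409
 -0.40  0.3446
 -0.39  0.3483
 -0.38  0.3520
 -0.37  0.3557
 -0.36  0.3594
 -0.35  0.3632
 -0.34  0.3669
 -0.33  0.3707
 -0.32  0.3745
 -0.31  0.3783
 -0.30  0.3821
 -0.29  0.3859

$21.06

σ√T = 0.35·√1 = 0.3500
d₁ = [ln(280/360) + (0.077 + ½·0.35²)·1] / (σ√T) = (-0.2513 + 0.1382) / 0.3500 = -0.3230 which rounds to -0.32
d₂ = -0.3230 − 0.3500 = -0.6730 which rounds to -0.67
exp(−rT) = exp(−0.077·1) = 0.9259
N(d₁) = N(-0.32) = 0.3745;  N(d₂) = N(-0.67) = 0.2514
C = 280·0.3745 − 360·0.9259·0.2514 = 104.8600 − 83.7977 = 21.0623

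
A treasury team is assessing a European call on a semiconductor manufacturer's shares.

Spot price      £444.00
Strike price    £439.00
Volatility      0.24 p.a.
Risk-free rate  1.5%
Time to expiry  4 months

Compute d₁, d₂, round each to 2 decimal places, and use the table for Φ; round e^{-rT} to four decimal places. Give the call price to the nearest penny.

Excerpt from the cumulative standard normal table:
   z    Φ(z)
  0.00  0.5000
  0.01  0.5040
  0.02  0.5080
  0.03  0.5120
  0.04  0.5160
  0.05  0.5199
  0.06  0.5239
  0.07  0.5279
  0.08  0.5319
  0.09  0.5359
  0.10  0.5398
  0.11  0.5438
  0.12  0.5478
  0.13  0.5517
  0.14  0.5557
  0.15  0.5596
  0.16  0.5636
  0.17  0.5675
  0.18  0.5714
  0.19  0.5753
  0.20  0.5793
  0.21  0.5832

σ√T = 0.24·√0.3333 = 0.1386
ln(S/K) + (r + σ²/2)T = ln(444/439) + (0.015 + 0.24²/2)·0.3333 = 0.0113 + 0.0146 = 0.0259
d₁ = 0.0259 / 0.1386 = 0.1871 → 0.19
d₂ = d₁ − σ√T = 0.1871 − 0.1386 = 0.0485 → 0.05
exp(−rT) = exp(−0.015·0.3333) = 0.9950
C = 444·N(0.19) − 439·0.9950·N(0.05) = 444·0.5753 − 439·0.9950·0.5199 = 255.4332 − 227.0949 = 28.3383

£28.34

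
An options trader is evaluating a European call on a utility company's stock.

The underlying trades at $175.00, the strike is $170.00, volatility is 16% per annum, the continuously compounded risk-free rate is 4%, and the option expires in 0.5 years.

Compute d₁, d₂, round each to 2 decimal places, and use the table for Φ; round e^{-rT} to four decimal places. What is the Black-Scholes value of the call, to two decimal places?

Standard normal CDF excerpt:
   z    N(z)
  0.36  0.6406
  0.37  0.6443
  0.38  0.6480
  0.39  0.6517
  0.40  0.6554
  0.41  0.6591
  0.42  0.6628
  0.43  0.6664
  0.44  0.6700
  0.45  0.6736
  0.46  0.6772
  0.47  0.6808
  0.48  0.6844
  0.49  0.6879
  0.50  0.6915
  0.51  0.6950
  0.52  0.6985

σ√T = 0.16 × 0.7071 = 0.1131
d₁ = [ln(175/170) + (0.04 + 0.16²/2)·0.5] / 0.1131 = [0.0290 + 0.0264] / 0.1131 = 0.4896 → 0.49
d₂ = d₁ − σ√T = 0.4896 − 0.1131 = 0.3764 → 0.38
exp(−rT) = exp(−0.04·0.5) = 0.9802
N(d₁) = N(0.49) = 0.6879;  N(d₂) = N(0.38) = 0.6480
C = 175·0.6879 − 170·0.9802·0.6480 = 120.3825 − 107.9788 = 12.4037

$12.40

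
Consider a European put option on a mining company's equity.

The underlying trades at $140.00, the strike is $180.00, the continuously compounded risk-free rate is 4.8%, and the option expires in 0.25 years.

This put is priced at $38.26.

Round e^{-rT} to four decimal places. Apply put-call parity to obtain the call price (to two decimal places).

$0.40

exp(−rT) = exp(−0.048·0.25) = 0.9881
Put-call parity: C − P = S − K·e^(−rT) = 140 − 180·0.9881 = 140 − 177.8580 = -37.8580
C = P + (C − P) = 38.26 + (-37.8580) = 0.4020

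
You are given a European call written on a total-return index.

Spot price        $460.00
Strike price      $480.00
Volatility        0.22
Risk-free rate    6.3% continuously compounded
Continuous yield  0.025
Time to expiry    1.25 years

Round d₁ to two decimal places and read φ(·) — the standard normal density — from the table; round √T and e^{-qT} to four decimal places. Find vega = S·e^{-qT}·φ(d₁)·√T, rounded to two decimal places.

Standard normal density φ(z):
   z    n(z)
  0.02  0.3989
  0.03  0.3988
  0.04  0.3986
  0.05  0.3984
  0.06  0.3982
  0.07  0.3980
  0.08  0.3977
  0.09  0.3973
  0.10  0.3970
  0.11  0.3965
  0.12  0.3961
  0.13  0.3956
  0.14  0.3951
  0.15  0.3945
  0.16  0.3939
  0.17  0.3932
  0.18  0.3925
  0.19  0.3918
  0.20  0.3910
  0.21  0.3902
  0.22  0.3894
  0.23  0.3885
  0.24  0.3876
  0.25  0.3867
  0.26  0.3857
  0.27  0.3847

196.93

σ√T = 0.22 × 1.1180 = 0.2460
d₁ = [ln(460/480) + (0.063 − 0.025 + ½·0.22²)·1.25] / (σ√T) = (-0.0426 + 0.0777) / 0.2460 = 0.1431 ⇒ 0.14
√T = √1.25 = 1.1180
φ(d₁) = φ(0.14) = 0.3951
e^(−qT) = e^(−0.025·1.25) = 0.9692
vega = S·e^(−qT)·φ(d₁)·√T = 460·0.9692·0.3951·1.1180 = 196.9337
(Vega is the same for a European call and put with the same parameters.)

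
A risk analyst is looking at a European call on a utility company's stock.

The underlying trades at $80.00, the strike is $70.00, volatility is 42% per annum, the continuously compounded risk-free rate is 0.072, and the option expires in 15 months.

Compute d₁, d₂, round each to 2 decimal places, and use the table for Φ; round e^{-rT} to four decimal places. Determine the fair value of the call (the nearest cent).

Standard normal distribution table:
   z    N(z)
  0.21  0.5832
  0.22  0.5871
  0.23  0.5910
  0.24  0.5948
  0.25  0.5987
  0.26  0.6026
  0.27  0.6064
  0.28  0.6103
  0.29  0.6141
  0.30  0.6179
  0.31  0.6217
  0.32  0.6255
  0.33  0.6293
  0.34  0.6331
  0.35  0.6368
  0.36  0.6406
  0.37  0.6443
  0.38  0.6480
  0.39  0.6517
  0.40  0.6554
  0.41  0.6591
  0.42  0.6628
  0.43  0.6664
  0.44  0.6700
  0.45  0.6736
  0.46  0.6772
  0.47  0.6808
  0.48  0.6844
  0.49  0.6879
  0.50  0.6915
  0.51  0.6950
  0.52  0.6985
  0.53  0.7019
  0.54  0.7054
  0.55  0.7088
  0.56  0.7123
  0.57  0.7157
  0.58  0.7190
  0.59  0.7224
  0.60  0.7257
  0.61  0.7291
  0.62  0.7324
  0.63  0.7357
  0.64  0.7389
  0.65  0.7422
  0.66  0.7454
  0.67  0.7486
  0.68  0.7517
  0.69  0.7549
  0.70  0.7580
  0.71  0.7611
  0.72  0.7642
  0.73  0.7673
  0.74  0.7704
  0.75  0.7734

$22.84

T = 1.25;  σ√T = 0.4696
d₁ = [ln(80/70) + (0.072 + 0.42²/2)·1.25] / 0.4696 = [0.1335 + 0.2002] / 0.4696 = 0.7108 ≈ 0.71
d₂ = d₁ − σ√T = 0.7108 − 0.4696 = 0.2412 ≈ 0.24
e^(−rT) = e^(−0.072·1.25) = 0.9139
N(d₁) = N(0.71) = 0.7611;  N(d₂) = N(0.24) = 0.5948
C = 80·0.7611 − 70·0.9139·0.5948 = 60.8880 − 38.0511 = 22.8369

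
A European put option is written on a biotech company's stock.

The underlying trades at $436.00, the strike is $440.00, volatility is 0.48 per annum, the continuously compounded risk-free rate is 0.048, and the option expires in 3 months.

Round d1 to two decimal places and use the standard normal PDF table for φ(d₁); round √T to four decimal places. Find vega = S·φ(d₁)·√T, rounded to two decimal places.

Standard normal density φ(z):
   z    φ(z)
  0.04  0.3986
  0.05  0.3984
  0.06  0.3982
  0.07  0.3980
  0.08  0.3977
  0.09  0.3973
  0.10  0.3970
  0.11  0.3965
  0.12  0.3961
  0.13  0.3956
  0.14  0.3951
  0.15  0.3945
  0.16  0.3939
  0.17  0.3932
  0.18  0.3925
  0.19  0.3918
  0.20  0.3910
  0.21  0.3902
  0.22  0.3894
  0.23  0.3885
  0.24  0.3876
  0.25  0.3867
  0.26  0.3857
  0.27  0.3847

86.24

σ√T = 0.48·√0.25 = 0.2400
ln(S/K) + (r + σ²/2)T = ln(436/440) + (0.048 + 0.48²/2)·0.25 = -0.0091 + 0.0408 = 0.0317
d₁ = 0.0317 / 0.2400 = 0.1319 → 0.13
√T = √0.25 = 0.5000
φ(d₁) = φ(0.13) = 0.3956
vega = S·φ(d₁)·√T = 436·0.3956·0.5000 = 86.2408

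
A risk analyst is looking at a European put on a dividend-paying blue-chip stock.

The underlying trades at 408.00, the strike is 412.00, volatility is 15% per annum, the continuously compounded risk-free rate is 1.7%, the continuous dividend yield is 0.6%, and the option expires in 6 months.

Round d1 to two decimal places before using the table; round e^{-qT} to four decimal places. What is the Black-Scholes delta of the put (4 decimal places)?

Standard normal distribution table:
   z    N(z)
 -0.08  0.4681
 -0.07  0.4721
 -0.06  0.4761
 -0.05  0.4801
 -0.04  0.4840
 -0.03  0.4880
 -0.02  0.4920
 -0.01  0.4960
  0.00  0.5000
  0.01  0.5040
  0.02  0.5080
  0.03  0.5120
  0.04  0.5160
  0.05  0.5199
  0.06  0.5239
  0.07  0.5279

-0.4945

σ√T = 0.15 × 0.7071 = 0.1061
d₁ = [ln(408/412) + (0.017 − 0.006 + 0.15²/2)·0.5] / 0.1061 = [-0.0098 + 0.0111] / 0.1061 = 0.0129 ≈ 0.01
N(d₁) = N(0.01) = 0.5040
Δ_put = exp(−qT)·(N(d₁) − 1) = 0.9970·(0.5040 − 1) = -0.4945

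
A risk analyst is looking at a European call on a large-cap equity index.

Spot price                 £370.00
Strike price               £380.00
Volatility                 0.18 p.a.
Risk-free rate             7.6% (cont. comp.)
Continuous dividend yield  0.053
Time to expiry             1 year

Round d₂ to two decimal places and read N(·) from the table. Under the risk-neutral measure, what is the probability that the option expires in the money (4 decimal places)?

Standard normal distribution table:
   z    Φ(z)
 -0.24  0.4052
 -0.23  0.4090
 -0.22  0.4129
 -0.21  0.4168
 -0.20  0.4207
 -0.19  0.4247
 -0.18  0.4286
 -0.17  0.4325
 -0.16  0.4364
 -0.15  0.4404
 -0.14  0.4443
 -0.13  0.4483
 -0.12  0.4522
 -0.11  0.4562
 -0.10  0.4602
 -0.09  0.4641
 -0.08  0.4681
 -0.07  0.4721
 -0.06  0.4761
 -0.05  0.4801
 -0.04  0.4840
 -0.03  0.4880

σ√T = 0.18 × 1.0000 = 0.1800
d₁ = [ln(370/380) + (0.076 − 0.053 + 0.18²/2)·1] / 0.1800 = [-0.0267 + 0.0392] / 0.1800 = 0.0696 → 0.07
d₂ = d₁ − σ√T = 0.0696 − 0.1800 = -0.1104 → -0.11
Risk-neutral Pr[S_T > K] = N(d₂) = N(-0.11) = 0.4562

0.4562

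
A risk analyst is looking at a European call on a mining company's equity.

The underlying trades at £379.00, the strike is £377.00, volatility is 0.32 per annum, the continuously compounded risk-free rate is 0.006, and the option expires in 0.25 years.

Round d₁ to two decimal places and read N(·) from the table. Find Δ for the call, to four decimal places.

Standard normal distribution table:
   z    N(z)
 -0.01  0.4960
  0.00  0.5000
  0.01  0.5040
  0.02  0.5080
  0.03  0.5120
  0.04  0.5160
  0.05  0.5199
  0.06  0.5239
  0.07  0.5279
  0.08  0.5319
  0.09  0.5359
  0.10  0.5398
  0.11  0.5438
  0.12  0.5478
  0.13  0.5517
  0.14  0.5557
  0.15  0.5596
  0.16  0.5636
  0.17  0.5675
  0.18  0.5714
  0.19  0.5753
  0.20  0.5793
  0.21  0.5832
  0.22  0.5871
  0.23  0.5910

σ√T = 0.32·√0.25 = 0.1600
d₁ = [ln(379/377) + (0.006 + 0.32²/2)·0.25] / 0.1600 = [0.0053 + 0.0143] / 0.1600 = 0.1224 which rounds to 0.12
N(d₁) = N(0.12) = 0.5478
Δ_call = N(d₁) = 0.5478

0.5478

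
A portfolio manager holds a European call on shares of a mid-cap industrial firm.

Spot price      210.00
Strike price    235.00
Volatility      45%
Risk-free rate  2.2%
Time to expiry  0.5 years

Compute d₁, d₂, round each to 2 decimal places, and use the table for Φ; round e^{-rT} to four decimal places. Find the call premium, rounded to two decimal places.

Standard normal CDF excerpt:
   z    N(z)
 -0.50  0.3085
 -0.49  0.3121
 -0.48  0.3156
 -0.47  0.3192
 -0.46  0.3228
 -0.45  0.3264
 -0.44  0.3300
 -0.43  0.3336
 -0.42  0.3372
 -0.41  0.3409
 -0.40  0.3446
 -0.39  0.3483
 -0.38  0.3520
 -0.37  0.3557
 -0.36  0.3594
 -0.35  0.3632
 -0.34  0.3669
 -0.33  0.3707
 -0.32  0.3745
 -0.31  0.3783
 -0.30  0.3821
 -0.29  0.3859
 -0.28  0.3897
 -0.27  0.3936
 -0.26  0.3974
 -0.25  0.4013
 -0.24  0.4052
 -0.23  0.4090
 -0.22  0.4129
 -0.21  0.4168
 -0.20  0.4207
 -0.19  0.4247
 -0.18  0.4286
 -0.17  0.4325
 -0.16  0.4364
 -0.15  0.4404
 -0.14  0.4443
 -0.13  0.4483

18.29

σ√T = 0.45 × 0.7071 = 0.3182
d₁ = [ln(210/235) + (0.022 + ½·0.45²)·0.5] / (σ√T) = (-0.1125 + 0.0616) / 0.3182 = -0.1598 ≈ -0.16
d₂ = -0.1598 − 0.3182 = -0.4780 ≈ -0.48
exp(−rT) = exp(−0.022·0.5) = 0.9891
N(d₁) = N(-0.16) = 0.4364;  N(d₂) = N(-0.48) = 0.3156
C = 210·0.4364 − 235·0.9891·0.3156 = 91.6440 − 73.3576 = 18.2864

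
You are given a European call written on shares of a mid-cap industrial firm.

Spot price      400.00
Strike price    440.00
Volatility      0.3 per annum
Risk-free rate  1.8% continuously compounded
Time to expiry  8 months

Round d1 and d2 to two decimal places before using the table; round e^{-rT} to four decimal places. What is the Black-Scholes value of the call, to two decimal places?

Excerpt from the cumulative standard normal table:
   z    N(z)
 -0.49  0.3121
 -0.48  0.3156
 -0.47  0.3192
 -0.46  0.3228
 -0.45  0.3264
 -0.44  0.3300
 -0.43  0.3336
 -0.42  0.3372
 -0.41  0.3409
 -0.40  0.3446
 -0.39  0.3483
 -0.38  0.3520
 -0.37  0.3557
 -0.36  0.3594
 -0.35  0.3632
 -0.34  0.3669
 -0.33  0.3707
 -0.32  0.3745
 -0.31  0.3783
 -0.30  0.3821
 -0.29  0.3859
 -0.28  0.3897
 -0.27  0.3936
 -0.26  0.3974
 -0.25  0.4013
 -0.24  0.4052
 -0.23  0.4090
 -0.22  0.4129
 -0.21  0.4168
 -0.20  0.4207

T = 0.6667;  σ√T = 0.2449
d₁ = [ln(400/440) + (0.018 + 0.3²/2)·0.6667] / 0.2449 = [-0.0953 + 0.0420] / 0.2449 = -0.2176 which rounds to -0.22
d₂ = d₁ − σ√T = -0.2176 − 0.2449 = -0.4626 which rounds to -0.46
exp(−rT) = exp(−0.018·0.6667) = 0.9881
N(d₁) = N(-0.22) = 0.4129;  N(d₂) = N(-0.46) = 0.3228
C = 400·0.4129 − 440·0.9881·0.3228 = 165.1600 − 140.3418 = 24.8182

24.82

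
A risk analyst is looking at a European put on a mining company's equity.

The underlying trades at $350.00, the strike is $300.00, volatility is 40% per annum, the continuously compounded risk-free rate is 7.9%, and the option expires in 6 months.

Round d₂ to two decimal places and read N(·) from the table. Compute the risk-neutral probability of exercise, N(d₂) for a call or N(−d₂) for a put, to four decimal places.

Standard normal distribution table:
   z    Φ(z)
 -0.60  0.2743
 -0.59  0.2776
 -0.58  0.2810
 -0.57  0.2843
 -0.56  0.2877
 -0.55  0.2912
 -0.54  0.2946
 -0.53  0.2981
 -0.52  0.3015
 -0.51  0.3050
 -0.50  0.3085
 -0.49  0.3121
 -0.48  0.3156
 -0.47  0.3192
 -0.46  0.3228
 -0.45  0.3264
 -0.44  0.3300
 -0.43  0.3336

T = 0.5;  σ√T = 0.2828
ln(S/K) + (r + σ²/2)T = ln(350/300) + (0.079 + 0.4²/2)·0.5 = 0.1542 + 0.0795 = 0.2337
d₁ = 0.2337 / 0.2828 = 0.8261 which rounds to 0.83
d₂ = d₁ − σ√T = 0.8261 − 0.2828 = 0.5432 which rounds to 0.54
Risk-neutral Pr[S_T < K] = N(−d₂) = N(-0.54) = 0.2946

0.2946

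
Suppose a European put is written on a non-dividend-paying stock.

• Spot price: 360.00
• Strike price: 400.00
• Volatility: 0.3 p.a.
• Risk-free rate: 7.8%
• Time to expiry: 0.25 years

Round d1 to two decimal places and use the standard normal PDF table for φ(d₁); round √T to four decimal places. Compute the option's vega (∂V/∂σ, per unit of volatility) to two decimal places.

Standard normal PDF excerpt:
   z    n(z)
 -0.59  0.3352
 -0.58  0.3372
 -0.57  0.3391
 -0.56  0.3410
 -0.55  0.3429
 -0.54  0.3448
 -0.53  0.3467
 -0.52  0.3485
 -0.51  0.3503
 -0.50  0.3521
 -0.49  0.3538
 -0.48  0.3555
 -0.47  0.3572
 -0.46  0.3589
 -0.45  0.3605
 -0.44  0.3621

T = 0.25;  σ√T = 0.1500
d₁ = [ln(360/400) + (0.078 + ½·0.3²)·0.25] / (σ√T) = (-0.1054 + 0.0307) / 0.1500 = -0.4974 ⇒ -0.50
√T = √0.25 = 0.5000
φ(d₁) = φ(-0.50) = 0.3521
vega = S·φ(d₁)·√T = 360·0.3521·0.5000 = 63.3780

63.38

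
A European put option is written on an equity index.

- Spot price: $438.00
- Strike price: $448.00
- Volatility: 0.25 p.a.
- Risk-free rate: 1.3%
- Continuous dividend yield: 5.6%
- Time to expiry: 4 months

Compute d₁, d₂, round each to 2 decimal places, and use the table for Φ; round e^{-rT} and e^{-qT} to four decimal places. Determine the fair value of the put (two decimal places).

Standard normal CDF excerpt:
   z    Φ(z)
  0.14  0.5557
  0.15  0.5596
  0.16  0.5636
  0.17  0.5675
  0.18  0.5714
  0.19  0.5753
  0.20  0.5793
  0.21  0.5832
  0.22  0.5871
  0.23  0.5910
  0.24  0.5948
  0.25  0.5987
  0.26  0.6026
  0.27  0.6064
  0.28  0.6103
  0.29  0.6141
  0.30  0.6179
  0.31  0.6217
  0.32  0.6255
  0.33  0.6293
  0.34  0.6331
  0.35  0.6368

$35.07

T = 0.3333;  σ√T = 0.1443
d₁ = [ln(438/448) + (0.013 − 0.056 + 0.25²/2)·0.3333] / 0.1443 = [-0.0226 − 0.0039] / 0.1443 = -0.1835 ⇒ -0.18
d₂ = d₁ − σ√T = -0.1835 − 0.1443 = -0.3279 ⇒ -0.33
exp(−qT) = exp(−0.056·0.3333) = 0.9815;  exp(−rT) = exp(−0.013·0.3333) = 0.9957
P = 448·0.9957·N(0.33) − 438·0.9815·N(0.18) = 448·0.9957·0.6293 − 438·0.9815·0.5714 = 280.7141 − 245.6431 = 35.0710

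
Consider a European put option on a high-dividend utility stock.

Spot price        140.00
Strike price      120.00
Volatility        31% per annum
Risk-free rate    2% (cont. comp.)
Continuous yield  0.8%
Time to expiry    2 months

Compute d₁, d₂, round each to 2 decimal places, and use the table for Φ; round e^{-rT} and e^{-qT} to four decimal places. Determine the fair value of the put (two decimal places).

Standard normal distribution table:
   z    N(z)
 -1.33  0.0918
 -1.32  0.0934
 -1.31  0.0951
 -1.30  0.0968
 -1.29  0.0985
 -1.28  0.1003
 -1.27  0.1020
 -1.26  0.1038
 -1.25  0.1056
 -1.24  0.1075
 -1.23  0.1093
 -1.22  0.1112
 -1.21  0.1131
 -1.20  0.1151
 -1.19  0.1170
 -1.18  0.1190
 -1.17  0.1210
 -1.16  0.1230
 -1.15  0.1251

σ√T = 0.31·√0.1667 = 0.1266
d₁ = [ln(140/120) + (0.02 − 0.008 + 0.31²/2)·0.1667] / 0.1266 = [0.1542 + 0.0100] / 0.1266 = 1.2971 ≈ 1.30
d₂ = d₁ − σ√T = 1.2971 − 0.1266 = 1.1706 ≈ 1.17
exp(−qT) = exp(−0.008·0.1667) = 0.9987;  exp(−rT) = exp(−0.02·0.1667) = 0.9967
N(−d₂) = N(-1.17) = 0.1210;  N(−d₁) = N(-1.30) = 0.0968
P = 120·0.9967·0.1210 − 140·0.9987·0.0968 = 14.4721 − 13.5344 = 0.9377

0.94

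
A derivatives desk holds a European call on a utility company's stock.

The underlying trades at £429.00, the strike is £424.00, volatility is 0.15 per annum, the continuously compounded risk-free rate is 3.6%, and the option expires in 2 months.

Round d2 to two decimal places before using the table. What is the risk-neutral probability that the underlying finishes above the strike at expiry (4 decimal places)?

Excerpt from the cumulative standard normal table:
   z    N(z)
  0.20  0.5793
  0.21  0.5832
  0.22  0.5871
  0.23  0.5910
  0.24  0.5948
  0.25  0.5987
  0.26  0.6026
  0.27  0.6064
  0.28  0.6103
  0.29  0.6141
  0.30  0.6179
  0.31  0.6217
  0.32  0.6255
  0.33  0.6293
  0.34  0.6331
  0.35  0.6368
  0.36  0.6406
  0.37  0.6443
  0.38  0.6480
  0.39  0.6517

T = 0.1667;  σ√T = 0.0612
d₁ = [ln(429/424) + (0.036 + ½·0.15²)·0.1667] / (σ√T) = (0.0117 + 0.0079) / 0.0612 = 0.3200 ⇒ 0.32
d₂ = 0.3200 − 0.0612 = 0.2588 ⇒ 0.26
Pr(exercise) under Q = N(d₂) = 0.6026

0.6026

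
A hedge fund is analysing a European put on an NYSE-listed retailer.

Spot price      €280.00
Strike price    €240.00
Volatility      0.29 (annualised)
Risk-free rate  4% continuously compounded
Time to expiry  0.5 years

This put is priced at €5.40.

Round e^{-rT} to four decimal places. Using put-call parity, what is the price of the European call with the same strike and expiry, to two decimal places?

€50.15

exp(−rT) = exp(−0.04·0.5) = 0.9802
Put-call parity: C − P = S − K·e^(−rT) = 280 − 240·0.9802 = 280 − 235.2480 = 44.7520
C = P + (C − P) = 5.40 + (44.7520) = 50.1520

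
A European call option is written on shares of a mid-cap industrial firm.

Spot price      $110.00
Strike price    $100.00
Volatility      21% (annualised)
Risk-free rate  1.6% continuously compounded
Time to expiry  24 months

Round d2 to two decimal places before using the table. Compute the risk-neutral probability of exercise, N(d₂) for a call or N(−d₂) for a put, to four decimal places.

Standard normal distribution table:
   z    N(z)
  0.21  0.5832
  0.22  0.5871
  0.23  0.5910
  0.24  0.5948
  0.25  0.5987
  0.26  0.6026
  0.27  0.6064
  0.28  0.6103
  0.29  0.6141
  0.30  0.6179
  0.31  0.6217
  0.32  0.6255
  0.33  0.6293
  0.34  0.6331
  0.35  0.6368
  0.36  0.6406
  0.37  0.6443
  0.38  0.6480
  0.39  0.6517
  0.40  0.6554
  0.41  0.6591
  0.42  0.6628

0.6103

T = 2;  σ√T = 0.2970
ln(S/K) + (r + σ²/2)T = ln(110/100) + (0.016 + 0.21²/2)·2 = 0.0953 + 0.0761 = 0.1714
d₁ = 0.1714 / 0.2970 = 0.5772 ⇒ 0.58
d₂ = d₁ − σ√T = 0.5772 − 0.2970 = 0.2802 ⇒ 0.28
Pr(exercise) under Q = N(d₂) = 0.6103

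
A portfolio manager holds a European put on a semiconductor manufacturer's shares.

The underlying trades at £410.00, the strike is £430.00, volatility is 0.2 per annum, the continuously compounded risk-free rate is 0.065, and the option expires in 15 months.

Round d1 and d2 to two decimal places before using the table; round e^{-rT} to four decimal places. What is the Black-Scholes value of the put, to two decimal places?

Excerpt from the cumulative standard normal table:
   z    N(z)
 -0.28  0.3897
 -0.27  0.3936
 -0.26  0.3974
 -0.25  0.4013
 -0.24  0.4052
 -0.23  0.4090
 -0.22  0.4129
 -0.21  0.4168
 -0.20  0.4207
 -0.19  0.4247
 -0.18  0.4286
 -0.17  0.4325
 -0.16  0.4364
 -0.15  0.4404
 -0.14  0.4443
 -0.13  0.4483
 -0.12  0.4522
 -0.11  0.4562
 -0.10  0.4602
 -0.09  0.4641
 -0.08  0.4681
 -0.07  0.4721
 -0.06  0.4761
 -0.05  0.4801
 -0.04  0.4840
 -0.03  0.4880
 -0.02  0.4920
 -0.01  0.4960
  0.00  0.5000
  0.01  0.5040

£28.95

T = 1.25;  σ√T = 0.2236
d₁ = [ln(410/430) + (0.065 + 0.2²/2)·1.25] / 0.2236 = [-0.0476 + 0.1063] / 0.2236 = 0.2622 ⇒ 0.26
d₂ = d₁ − σ√T = 0.2622 − 0.2236 = 0.0386 ⇒ 0.04
e^(−rT) = e^(−0.065·1.25) = 0.9220
P = 430·0.9220·N(-0.04) − 410·N(-0.26) = 430·0.9220·0.4840 − 410·0.3974 = 191.8866 − 162.9340 = 28.9526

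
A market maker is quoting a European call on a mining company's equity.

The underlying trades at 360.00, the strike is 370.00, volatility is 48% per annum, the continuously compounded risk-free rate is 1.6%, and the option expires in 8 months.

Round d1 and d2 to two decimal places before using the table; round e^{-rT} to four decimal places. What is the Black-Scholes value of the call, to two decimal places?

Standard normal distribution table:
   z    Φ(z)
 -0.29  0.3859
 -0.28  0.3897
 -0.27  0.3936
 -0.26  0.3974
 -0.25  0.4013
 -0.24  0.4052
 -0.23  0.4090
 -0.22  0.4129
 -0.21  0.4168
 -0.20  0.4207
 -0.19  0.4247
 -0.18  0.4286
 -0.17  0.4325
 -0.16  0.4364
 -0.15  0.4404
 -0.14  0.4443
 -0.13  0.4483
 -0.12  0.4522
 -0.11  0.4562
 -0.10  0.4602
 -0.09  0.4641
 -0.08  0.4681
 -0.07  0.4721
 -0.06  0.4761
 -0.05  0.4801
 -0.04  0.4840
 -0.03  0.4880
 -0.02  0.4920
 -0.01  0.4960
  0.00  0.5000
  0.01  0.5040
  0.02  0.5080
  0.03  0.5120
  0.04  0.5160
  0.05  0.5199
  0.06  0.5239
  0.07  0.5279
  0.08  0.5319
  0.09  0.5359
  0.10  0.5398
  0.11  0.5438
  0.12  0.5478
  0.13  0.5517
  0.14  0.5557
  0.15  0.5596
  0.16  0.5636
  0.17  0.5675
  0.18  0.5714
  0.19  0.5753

σ√T = 0.48·√0.6667 = 0.3919
d₁ = [ln(360/370) + (0.016 + ½·0.48²)·0.6667] / (σ√T) = (-0.0274 + 0.0875) / 0.3919 = 0.1533 ⇒ 0.15
d₂ = 0.1533 − 0.3919 = -0.2387 ⇒ -0.24
e^(−rT) = e^(−0.016·0.6667) = 0.9894
N(d₁) = N(0.15) = 0.5596;  N(d₂) = N(-0.24) = 0.4052
C = 360·0.5596 − 370·0.9894·0.4052 = 201.4560 − 148.3348 = 53.1212

53.12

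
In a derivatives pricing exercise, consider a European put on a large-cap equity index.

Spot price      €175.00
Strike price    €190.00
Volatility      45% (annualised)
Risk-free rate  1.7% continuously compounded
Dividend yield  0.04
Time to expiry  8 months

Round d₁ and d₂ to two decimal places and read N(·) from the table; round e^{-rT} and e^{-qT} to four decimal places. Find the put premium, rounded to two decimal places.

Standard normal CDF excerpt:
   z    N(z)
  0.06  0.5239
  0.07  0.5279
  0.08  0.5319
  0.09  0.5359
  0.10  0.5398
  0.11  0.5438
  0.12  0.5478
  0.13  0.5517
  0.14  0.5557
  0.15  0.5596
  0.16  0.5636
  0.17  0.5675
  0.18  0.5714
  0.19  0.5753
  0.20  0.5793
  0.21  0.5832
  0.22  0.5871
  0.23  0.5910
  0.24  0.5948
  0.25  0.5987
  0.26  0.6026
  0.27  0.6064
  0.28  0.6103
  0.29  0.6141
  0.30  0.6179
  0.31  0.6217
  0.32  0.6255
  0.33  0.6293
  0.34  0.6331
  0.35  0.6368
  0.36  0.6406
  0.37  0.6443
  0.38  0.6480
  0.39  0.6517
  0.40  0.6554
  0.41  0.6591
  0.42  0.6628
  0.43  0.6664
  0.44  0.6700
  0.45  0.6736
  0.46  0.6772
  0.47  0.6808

σ√T = 0.45·√0.6667 = 0.3674
d₁ = [ln(175/190) + (0.017 − 0.04 + 0.45²/2)·0.6667] / 0.3674 = [-0.0822 + 0.0522] / 0.3674 = -0.0818 → -0.08
d₂ = d₁ − σ√T = -0.0818 − 0.3674 = -0.4493 → -0.45
exp(−qT) = exp(−0.04·0.6667) = 0.9737;  exp(−rT) = exp(−0.017·0.6667) = 0.9887
N(−d₂) = N(0.45) = 0.6736;  N(−d₁) = N(0.08) = 0.5319
P = 190·0.9887·0.6736 − 175·0.9737·0.5319 = 126.5378 − 90.6344 = 35.9034

€35.90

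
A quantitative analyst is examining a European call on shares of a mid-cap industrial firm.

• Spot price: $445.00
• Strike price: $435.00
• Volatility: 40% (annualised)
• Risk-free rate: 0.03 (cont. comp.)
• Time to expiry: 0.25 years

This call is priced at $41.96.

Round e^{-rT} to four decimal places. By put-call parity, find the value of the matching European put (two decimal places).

$28.70

exp(−rT) = exp(−0.03·0.25) = 0.9925
Put-call parity: C − P = S − K·e^(−rT) = 445 − 435·0.9925 = 445 − 431.7375 = 13.2625
P = C − (C − P) = 41.96 − (13.2625) = 28.6975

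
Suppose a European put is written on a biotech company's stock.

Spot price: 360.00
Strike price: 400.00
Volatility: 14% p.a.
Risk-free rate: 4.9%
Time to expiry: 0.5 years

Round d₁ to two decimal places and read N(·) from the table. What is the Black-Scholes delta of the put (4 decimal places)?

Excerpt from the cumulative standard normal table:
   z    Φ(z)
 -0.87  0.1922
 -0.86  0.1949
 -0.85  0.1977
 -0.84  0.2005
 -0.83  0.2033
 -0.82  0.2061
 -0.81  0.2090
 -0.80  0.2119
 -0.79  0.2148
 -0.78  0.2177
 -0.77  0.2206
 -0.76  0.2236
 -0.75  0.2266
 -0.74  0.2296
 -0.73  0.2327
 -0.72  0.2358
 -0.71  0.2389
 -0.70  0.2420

-0.7794

σ√T = 0.14·√0.5 = 0.0990
d₁ = [ln(360/400) + (0.049 + 0.14²/2)·0.5] / 0.0990 = [-0.1054 + 0.0294] / 0.0990 = -0.7673 ⇒ -0.77
N(d₁) = N(-0.77) = 0.2206
Δ_put = N(d₁) − 1 = 0.2206 − 1 = -0.7794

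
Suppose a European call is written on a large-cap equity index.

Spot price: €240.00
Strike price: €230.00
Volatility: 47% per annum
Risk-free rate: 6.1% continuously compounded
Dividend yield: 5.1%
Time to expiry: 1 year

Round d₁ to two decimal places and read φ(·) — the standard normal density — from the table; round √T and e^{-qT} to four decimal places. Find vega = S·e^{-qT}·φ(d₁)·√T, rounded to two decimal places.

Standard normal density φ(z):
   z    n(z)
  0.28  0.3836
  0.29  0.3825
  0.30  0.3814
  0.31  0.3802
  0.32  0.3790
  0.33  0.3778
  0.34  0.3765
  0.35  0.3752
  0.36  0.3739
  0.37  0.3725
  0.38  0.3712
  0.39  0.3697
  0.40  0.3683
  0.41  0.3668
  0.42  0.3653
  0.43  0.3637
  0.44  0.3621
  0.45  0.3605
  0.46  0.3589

85.57

T = 1;  σ√T = 0.4700
d₁ = [ln(240/230) + (0.061 − 0.051 + 0.47²/2)·1] / 0.4700 = [0.0426 + 0.1205] / 0.4700 = 0.3468 → 0.35
√T = √1 = 1.0000
φ(d₁) = φ(0.35) = 0.3752
e^(−qT) = e^(−0.051·1) = 0.9503
vega = S·e^(−qT)·φ(d₁)·√T = 240·0.9503·0.3752·1.0000 = 85.5726
(Vega is the same for a European call and put with the same parameters.)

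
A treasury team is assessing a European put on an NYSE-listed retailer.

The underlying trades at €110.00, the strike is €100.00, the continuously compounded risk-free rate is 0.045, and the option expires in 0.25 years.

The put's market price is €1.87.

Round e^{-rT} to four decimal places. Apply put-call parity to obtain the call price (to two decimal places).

€12.99

exp(−rT) = exp(−0.045·0.25) = 0.9888
Put-call parity: C − P = S − K·e^(−rT) = 110 − 100·0.9888 = 110 − 98.8800 = 11.1200
C = P + (C − P) = 1.87 + (11.1200) = 12.9900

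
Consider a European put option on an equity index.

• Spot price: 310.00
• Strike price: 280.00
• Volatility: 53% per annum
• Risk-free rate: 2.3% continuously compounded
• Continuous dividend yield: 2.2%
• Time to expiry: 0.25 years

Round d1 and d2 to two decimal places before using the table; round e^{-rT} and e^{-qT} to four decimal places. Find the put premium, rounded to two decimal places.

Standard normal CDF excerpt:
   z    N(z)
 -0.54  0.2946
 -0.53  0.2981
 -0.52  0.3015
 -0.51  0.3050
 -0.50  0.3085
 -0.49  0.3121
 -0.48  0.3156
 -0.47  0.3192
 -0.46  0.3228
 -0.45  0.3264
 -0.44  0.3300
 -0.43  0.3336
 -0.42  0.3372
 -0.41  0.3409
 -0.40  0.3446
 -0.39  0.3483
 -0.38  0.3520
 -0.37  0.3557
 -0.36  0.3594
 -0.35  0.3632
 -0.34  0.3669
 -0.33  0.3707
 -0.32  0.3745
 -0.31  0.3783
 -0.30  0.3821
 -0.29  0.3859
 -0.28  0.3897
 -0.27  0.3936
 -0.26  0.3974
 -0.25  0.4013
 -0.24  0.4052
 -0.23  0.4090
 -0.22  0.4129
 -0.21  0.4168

σ√T = 0.53 × 0.5000 = 0.2650
d₁ = [ln(310/280) + (0.023 − 0.022 + ½·0.53²)·0.25] / (σ√T) = (0.1018 + 0.0354) / 0.2650 = 0.5175 which rounds to 0.52
d₂ = 0.5175 − 0.2650 = 0.2525 which rounds to 0.25
e^(−qT) = e^(−0.022·0.25) = 0.9945;  e^(−rT) = e^(−0.023·0.25) = 0.9943
P = 280·0.9943·N(-0.25) − 310·0.9945·N(-0.52) = 280·0.9943·0.4013 − 310·0.9945·0.3015 = 111.7235 − 92.9509 = 18.7726

18.77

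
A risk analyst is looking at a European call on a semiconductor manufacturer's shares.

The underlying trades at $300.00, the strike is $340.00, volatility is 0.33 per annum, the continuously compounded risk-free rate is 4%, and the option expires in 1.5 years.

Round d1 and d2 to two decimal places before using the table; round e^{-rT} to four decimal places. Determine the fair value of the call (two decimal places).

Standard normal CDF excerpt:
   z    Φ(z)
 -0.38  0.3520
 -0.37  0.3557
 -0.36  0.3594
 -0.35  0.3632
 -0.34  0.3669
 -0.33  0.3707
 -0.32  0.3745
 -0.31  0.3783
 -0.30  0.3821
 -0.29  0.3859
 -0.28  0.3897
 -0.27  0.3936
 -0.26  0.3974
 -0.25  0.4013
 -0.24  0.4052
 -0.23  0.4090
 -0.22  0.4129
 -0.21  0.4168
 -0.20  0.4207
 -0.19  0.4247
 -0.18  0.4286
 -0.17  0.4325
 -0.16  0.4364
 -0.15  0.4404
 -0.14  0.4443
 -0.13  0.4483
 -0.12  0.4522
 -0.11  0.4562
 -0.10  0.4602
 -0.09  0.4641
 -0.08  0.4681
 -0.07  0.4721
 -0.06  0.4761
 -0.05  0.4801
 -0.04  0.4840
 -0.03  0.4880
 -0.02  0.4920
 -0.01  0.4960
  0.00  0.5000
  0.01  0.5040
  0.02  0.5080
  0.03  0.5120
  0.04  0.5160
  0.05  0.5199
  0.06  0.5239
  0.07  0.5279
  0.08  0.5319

$39.72

σ√T = 0.33 × 1.2247 = 0.4042
d₁ = [ln(300/340) + (0.04 + ½·0.33²)·1.5] / (σ√T) = (-0.1252 + 0.1417) / 0.4042 = 0.0409 ⇒ 0.04
d₂ = 0.0409 − 0.4042 = -0.3633 ⇒ -0.36
e^(−rT) = e^(−0.04·1.5) = 0.9418
N(d₁) = N(0.04) = 0.5160;  N(d₂) = N(-0.36) = 0.3594
C = 300·0.5160 − 340·0.9418·0.3594 = 154.8000 − 115.0842 = 39.7158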